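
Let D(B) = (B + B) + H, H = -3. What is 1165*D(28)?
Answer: 61745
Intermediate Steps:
D(B) = -3 + 2*B (D(B) = (B + B) - 3 = 2*B - 3 = -3 + 2*B)
1165*D(28) = 1165*(-3 + 2*28) = 1165*(-3 + 56) = 1165*53 = 61745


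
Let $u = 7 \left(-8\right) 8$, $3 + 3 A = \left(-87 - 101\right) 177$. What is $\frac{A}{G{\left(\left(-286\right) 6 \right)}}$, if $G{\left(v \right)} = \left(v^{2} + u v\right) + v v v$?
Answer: $\frac{11093}{5049316272} \approx 2.1969 \cdot 10^{-6}$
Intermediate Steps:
$A = -11093$ ($A = -1 + \frac{\left(-87 - 101\right) 177}{3} = -1 + \frac{\left(-188\right) 177}{3} = -1 + \frac{1}{3} \left(-33276\right) = -1 - 11092 = -11093$)
$u = -448$ ($u = \left(-56\right) 8 = -448$)
$G{\left(v \right)} = v^{2} + v^{3} - 448 v$ ($G{\left(v \right)} = \left(v^{2} - 448 v\right) + v v v = \left(v^{2} - 448 v\right) + v^{2} v = \left(v^{2} - 448 v\right) + v^{3} = v^{2} + v^{3} - 448 v$)
$\frac{A}{G{\left(\left(-286\right) 6 \right)}} = - \frac{11093}{\left(-286\right) 6 \left(-448 - 1716 + \left(\left(-286\right) 6\right)^{2}\right)} = - \frac{11093}{\left(-1716\right) \left(-448 - 1716 + \left(-1716\right)^{2}\right)} = - \frac{11093}{\left(-1716\right) \left(-448 - 1716 + 2944656\right)} = - \frac{11093}{\left(-1716\right) 2942492} = - \frac{11093}{-5049316272} = \left(-11093\right) \left(- \frac{1}{5049316272}\right) = \frac{11093}{5049316272}$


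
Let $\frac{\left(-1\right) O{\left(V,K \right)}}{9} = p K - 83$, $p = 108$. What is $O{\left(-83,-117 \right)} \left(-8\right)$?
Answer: $-915768$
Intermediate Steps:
$O{\left(V,K \right)} = 747 - 972 K$ ($O{\left(V,K \right)} = - 9 \left(108 K - 83\right) = - 9 \left(-83 + 108 K\right) = 747 - 972 K$)
$O{\left(-83,-117 \right)} \left(-8\right) = \left(747 - -113724\right) \left(-8\right) = \left(747 + 113724\right) \left(-8\right) = 114471 \left(-8\right) = -915768$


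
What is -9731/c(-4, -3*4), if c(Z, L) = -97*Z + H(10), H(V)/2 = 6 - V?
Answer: -9731/380 ≈ -25.608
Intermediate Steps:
H(V) = 12 - 2*V (H(V) = 2*(6 - V) = 12 - 2*V)
c(Z, L) = -8 - 97*Z (c(Z, L) = -97*Z + (12 - 2*10) = -97*Z + (12 - 20) = -97*Z - 8 = -8 - 97*Z)
-9731/c(-4, -3*4) = -9731/(-8 - 97*(-4)) = -9731/(-8 + 388) = -9731/380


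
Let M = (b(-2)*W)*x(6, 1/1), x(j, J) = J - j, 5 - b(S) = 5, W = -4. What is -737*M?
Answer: 0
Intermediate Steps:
b(S) = 0 (b(S) = 5 - 1*5 = 5 - 5 = 0)
M = 0 (M = (0*(-4))*(1/1 - 1*6) = 0*(1 - 6) = 0*(-5) = 0)
-737*M = -737*0 = 0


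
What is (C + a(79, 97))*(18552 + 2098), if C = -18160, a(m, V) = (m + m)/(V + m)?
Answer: -16499360325/44 ≈ -3.7499e+8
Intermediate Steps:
a(m, V) = 2*m/(V + m) (a(m, V) = (2*m)/(V + m) = 2*m/(V + m))
(C + a(79, 97))*(18552 + 2098) = (-18160 + 2*79/(97 + 79))*(18552 + 2098) = (-18160 + 2*79/176)*20650 = (-18160 + 2*79*(1/176))*20650 = (-18160 + 79/88)*20650 = -1598001/88*20650 = -16499360325/44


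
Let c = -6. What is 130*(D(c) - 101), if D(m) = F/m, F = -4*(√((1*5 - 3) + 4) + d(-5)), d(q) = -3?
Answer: -13390 + 260*√6/3 ≈ -13178.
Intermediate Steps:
F = 12 - 4*√6 (F = -4*(√((1*5 - 3) + 4) - 3) = -4*(√((5 - 3) + 4) - 3) = -4*(√(2 + 4) - 3) = -4*(√6 - 3) = -4*(-3 + √6) = 12 - 4*√6 ≈ 2.2020)
D(m) = (12 - 4*√6)/m
130*(D(c) - 101) = 130*(4*(3 - √6)/(-6) - 101) = 130*(4*(-⅙)*(3 - √6) - 101) = 130*((-2 + 2*√6/3) - 101) = 130*(-103 + 2*√6/3) = -13390 + 260*√6/3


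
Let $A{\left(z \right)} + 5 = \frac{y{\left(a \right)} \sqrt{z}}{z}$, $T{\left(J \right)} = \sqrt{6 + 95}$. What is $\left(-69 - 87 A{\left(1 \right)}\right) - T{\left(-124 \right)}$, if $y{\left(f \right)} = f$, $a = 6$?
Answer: $-156 - \sqrt{101} \approx -166.05$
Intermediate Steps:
$T{\left(J \right)} = \sqrt{101}$
$A{\left(z \right)} = -5 + \frac{6}{\sqrt{z}}$ ($A{\left(z \right)} = -5 + \frac{6 \sqrt{z}}{z} = -5 + \frac{6}{\sqrt{z}}$)
$\left(-69 - 87 A{\left(1 \right)}\right) - T{\left(-124 \right)} = \left(-69 - 87 \left(-5 + 6 \frac{1}{\sqrt{1}}\right)\right) - \sqrt{101} = \left(-69 - 87 \left(-5 + 6 \cdot 1\right)\right) - \sqrt{101} = \left(-69 - 87 \left(-5 + 6\right)\right) - \sqrt{101} = \left(-69 - 87\right) - \sqrt{101} = -156 - \sqrt{101}$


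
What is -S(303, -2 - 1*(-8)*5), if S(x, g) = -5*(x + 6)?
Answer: 1545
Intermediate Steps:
S(x, g) = -30 - 5*x (S(x, g) = -5*(6 + x) = -30 - 5*x)
-S(303, -2 - 1*(-8)*5) = -(-30 - 5*303) = -(-30 - 1515) = -1*(-1545) = 1545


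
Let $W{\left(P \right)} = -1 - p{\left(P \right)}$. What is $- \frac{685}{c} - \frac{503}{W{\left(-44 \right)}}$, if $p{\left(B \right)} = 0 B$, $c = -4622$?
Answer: $\frac{2325551}{4622} \approx 503.15$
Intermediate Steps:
$p{\left(B \right)} = 0$
$W{\left(P \right)} = -1$ ($W{\left(P \right)} = -1 - 0 = -1 + 0 = -1$)
$- \frac{685}{c} - \frac{503}{W{\left(-44 \right)}} = - \frac{685}{-4622} - \frac{503}{-1} = \left(-685\right) \left(- \frac{1}{4622}\right) - -503 = \frac{685}{4622} + 503 = \frac{2325551}{4622}$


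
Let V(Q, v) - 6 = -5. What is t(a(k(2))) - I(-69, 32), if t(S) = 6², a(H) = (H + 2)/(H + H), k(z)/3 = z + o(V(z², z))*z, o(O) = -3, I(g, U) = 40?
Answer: -4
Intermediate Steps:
V(Q, v) = 1 (V(Q, v) = 6 - 5 = 1)
k(z) = -6*z (k(z) = 3*(z - 3*z) = 3*(-2*z) = -6*z)
a(H) = (2 + H)/(2*H) (a(H) = (2 + H)/((2*H)) = (2 + H)*(1/(2*H)) = (2 + H)/(2*H))
t(S) = 36
t(a(k(2))) - I(-69, 32) = 36 - 1*40 = 36 - 40 = -4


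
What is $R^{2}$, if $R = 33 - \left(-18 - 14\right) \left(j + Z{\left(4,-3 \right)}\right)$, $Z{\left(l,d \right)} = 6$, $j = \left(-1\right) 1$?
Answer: $37249$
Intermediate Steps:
$j = -1$
$R = 193$ ($R = 33 - \left(-18 - 14\right) \left(-1 + 6\right) = 33 - \left(-32\right) 5 = 33 - -160 = 33 + 160 = 193$)
$R^{2} = 193^{2} = 37249$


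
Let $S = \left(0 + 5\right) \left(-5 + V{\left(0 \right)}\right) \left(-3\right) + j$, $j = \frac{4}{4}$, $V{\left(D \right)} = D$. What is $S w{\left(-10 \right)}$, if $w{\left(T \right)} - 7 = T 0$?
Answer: $532$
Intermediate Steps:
$w{\left(T \right)} = 7$ ($w{\left(T \right)} = 7 + T 0 = 7 + 0 = 7$)
$j = 1$ ($j = 4 \cdot \frac{1}{4} = 1$)
$S = 76$ ($S = \left(0 + 5\right) \left(-5 + 0\right) \left(-3\right) + 1 = 5 \left(-5\right) \left(-3\right) + 1 = \left(-25\right) \left(-3\right) + 1 = 75 + 1 = 76$)
$S w{\left(-10 \right)} = 76 \cdot 7 = 532$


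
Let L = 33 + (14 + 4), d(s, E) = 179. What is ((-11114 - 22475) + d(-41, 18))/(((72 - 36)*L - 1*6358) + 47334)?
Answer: -16705/21406 ≈ -0.78039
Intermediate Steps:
L = 51 (L = 33 + 18 = 51)
((-11114 - 22475) + d(-41, 18))/(((72 - 36)*L - 1*6358) + 47334) = ((-11114 - 22475) + 179)/(((72 - 36)*51 - 1*6358) + 47334) = (-33589 + 179)/((36*51 - 6358) + 47334) = -33410/((1836 - 6358) + 47334) = -33410/(-4522 + 47334) = -33410/42812 = -33410*1/42812 = -16705/21406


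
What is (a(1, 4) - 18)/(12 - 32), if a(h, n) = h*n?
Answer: 7/10 ≈ 0.70000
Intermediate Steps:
(a(1, 4) - 18)/(12 - 32) = (1*4 - 18)/(12 - 32) = (4 - 18)/(-20) = -1/20*(-14) = 7/10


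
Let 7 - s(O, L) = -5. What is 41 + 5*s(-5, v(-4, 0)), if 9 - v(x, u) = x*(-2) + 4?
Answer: 101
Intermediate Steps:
v(x, u) = 5 + 2*x (v(x, u) = 9 - (x*(-2) + 4) = 9 - (-2*x + 4) = 9 - (4 - 2*x) = 9 + (-4 + 2*x) = 5 + 2*x)
s(O, L) = 12 (s(O, L) = 7 - 1*(-5) = 7 + 5 = 12)
41 + 5*s(-5, v(-4, 0)) = 41 + 5*12 = 41 + 60 = 101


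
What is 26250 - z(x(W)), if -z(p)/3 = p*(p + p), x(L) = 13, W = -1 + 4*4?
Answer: 27264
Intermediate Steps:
W = 15 (W = -1 + 16 = 15)
z(p) = -6*p**2 (z(p) = -3*p*(p + p) = -3*p*2*p = -6*p**2)
26250 - z(x(W)) = 26250 - (-6)*13**2 = 26250 - (-6)*169 = 26250 - 1*(-1014) = 26250 + 1014 = 27264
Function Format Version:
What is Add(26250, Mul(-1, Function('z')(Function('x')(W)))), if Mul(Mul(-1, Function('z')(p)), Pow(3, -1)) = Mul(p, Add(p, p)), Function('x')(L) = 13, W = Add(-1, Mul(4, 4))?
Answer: 27264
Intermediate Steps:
W = 15 (W = Add(-1, 16) = 15)
Function('z')(p) = Mul(-6, Pow(p, 2)) (Function('z')(p) = Mul(-3, Mul(p, Add(p, p))) = Mul(-3, Mul(p, Mul(2, p))) = Mul(-3, Mul(2, Pow(p, 2))) = Mul(-6, Pow(p, 2)))
Add(26250, Mul(-1, Function('z')(Function('x')(W)))) = Add(26250, Mul(-1, Mul(-6, Pow(13, 2)))) = Add(26250, Mul(-1, Mul(-6, 169))) = Add(26250, Mul(-1, -1014)) = Add(26250, 1014) = 27264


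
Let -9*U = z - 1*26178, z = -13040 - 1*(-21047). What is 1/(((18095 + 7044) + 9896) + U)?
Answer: 1/37054 ≈ 2.6988e-5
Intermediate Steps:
z = 8007 (z = -13040 + 21047 = 8007)
U = 2019 (U = -(8007 - 1*26178)/9 = -(8007 - 26178)/9 = -⅑*(-18171) = 2019)
1/(((18095 + 7044) + 9896) + U) = 1/(((18095 + 7044) + 9896) + 2019) = 1/((25139 + 9896) + 2019) = 1/(35035 + 2019) = 1/37054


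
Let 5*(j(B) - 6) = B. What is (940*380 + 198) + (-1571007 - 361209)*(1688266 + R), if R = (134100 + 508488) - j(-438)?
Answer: -22519353519458/5 ≈ -4.5039e+12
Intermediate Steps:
j(B) = 6 + B/5
R = 3213348/5 (R = (134100 + 508488) - (6 + (⅕)*(-438)) = 642588 - (6 - 438/5) = 642588 - 1*(-408/5) = 642588 + 408/5 = 3213348/5 ≈ 6.4267e+5)
(940*380 + 198) + (-1571007 - 361209)*(1688266 + R) = (940*380 + 198) + (-1571007 - 361209)*(1688266 + 3213348/5) = (357200 + 198) - 1932216*11654678/5 = 357398 - 22519355306448/5 = -22519353519458/5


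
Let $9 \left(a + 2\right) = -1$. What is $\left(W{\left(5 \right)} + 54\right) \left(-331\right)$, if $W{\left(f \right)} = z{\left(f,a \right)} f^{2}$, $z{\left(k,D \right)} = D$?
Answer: $- \frac{3641}{9} \approx -404.56$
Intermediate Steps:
$a = - \frac{19}{9}$ ($a = -2 + \frac{1}{9} \left(-1\right) = -2 - \frac{1}{9} = - \frac{19}{9} \approx -2.1111$)
$W{\left(f \right)} = - \frac{19 f^{2}}{9}$
$\left(W{\left(5 \right)} + 54\right) \left(-331\right) = \left(- \frac{19 \cdot 5^{2}}{9} + 54\right) \left(-331\right) = \left(\left(- \frac{19}{9}\right) 25 + 54\right) \left(-331\right) = \left(- \frac{475}{9} + 54\right) \left(-331\right) = \frac{11}{9} \left(-331\right) = - \frac{3641}{9}$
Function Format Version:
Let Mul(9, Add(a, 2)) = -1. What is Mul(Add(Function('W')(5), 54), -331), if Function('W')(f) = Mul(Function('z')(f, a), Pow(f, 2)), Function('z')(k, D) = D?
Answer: Rational(-3641, 9) ≈ -404.56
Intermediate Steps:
a = Rational(-19, 9) (a = Add(-2, Mul(Rational(1, 9), -1)) = Add(-2, Rational(-1, 9)) = Rational(-19, 9) ≈ -2.1111)
Function('W')(f) = Mul(Rational(-19, 9), Pow(f, 2))
Mul(Add(Function('W')(5), 54), -331) = Mul(Add(Mul(Rational(-19, 9), Pow(5, 2)), 54), -331) = Mul(Add(Mul(Rational(-19, 9), 25), 54), -331) = Mul(Add(Rational(-475, 9), 54), -331) = Mul(Rational(11, 9), -331) = Rational(-3641, 9)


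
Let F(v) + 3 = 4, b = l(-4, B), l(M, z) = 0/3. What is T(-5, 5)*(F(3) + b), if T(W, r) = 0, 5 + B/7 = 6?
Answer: 0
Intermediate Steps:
B = 7 (B = -35 + 7*6 = -35 + 42 = 7)
l(M, z) = 0 (l(M, z) = 0*(⅓) = 0)
b = 0
F(v) = 1 (F(v) = -3 + 4 = 1)
T(-5, 5)*(F(3) + b) = 0*(1 + 0) = 0*1 = 0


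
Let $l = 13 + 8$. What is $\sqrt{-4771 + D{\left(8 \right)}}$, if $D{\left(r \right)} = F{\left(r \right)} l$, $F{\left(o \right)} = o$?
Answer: $i \sqrt{4603} \approx 67.845 i$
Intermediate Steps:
$l = 21$
$D{\left(r \right)} = 21 r$ ($D{\left(r \right)} = r 21 = 21 r$)
$\sqrt{-4771 + D{\left(8 \right)}} = \sqrt{-4771 + 21 \cdot 8} = \sqrt{-4771 + 168} = \sqrt{-4603} = i \sqrt{4603}$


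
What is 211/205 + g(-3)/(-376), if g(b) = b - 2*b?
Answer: 78721/77080 ≈ 1.0213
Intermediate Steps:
g(b) = -b
211/205 + g(-3)/(-376) = 211/205 - 1*(-3)/(-376) = 211*(1/205) + 3*(-1/376) = 211/205 - 3/376 = 78721/77080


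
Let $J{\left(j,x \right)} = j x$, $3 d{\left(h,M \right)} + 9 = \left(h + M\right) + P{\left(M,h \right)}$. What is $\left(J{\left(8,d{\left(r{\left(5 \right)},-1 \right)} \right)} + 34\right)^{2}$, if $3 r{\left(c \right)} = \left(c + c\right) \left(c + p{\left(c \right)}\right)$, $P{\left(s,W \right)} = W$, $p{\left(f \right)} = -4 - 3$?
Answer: $\frac{64516}{81} \approx 796.49$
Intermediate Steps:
$p{\left(f \right)} = -7$
$r{\left(c \right)} = \frac{2 c \left(-7 + c\right)}{3}$ ($r{\left(c \right)} = \frac{\left(c + c\right) \left(c - 7\right)}{3} = \frac{2 c \left(-7 + c\right)}{3}$)
$d{\left(h,M \right)} = -3 + \frac{M}{3} + \frac{2 h}{3}$ ($d{\left(h,M \right)} = -3 + \frac{\left(h + M\right) + h}{3} = -3 + \frac{\left(M + h\right) + h}{3} = -3 + \frac{M + 2 h}{3} = -3 + \left(\frac{M}{3} + \frac{2 h}{3}\right) = -3 + \frac{M}{3} + \frac{2 h}{3}$)
$\left(J{\left(8,d{\left(r{\left(5 \right)},-1 \right)} \right)} + 34\right)^{2} = \left(8 \left(-3 + \frac{1}{3} \left(-1\right) + \frac{2 \cdot \frac{2}{3} \cdot 5 \left(-7 + 5\right)}{3}\right) + 34\right)^{2} = \left(8 \left(-3 - \frac{1}{3} + \frac{2 \cdot \frac{2}{3} \cdot 5 \left(-2\right)}{3}\right) + 34\right)^{2} = \left(8 \left(-3 - \frac{1}{3} + \frac{2}{3} \left(- \frac{20}{3}\right)\right) + 34\right)^{2} = \left(8 \left(-3 - \frac{1}{3} - \frac{40}{9}\right) + 34\right)^{2} = \left(8 \left(- \frac{70}{9}\right) + 34\right)^{2} = \left(- \frac{560}{9} + 34\right)^{2} = \left(- \frac{254}{9}\right)^{2} = \frac{64516}{81}$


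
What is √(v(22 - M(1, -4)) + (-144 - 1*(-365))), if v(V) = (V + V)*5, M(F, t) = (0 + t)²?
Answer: √281 ≈ 16.763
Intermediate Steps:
M(F, t) = t²
v(V) = 10*V (v(V) = (2*V)*5 = 10*V)
√(v(22 - M(1, -4)) + (-144 - 1*(-365))) = √(10*(22 - 1*(-4)²) + (-144 - 1*(-365))) = √(10*(22 - 1*16) + (-144 + 365)) = √(10*(22 - 16) + 221) = √(10*6 + 221) = √(60 + 221) = √281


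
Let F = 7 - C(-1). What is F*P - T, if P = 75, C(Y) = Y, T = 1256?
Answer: -656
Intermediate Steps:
F = 8 (F = 7 - 1*(-1) = 7 + 1 = 8)
F*P - T = 8*75 - 1*1256 = 600 - 1256 = -656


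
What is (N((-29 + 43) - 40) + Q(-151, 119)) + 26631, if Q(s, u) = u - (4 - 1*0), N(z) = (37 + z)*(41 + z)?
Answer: 26911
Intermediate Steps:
Q(s, u) = -4 + u (Q(s, u) = u - (4 + 0) = u - 1*4 = u - 4 = -4 + u)
(N((-29 + 43) - 40) + Q(-151, 119)) + 26631 = ((1517 + ((-29 + 43) - 40)² + 78*((-29 + 43) - 40)) + (-4 + 119)) + 26631 = ((1517 + (14 - 40)² + 78*(14 - 40)) + 115) + 26631 = ((1517 + (-26)² + 78*(-26)) + 115) + 26631 = ((1517 + 676 - 2028) + 115) + 26631 = (165 + 115) + 26631 = 280 + 26631 = 26911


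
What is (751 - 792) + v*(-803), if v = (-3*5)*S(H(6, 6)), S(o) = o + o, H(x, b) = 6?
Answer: 144499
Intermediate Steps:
S(o) = 2*o
v = -180 (v = (-3*5)*(2*6) = -15*12 = -180)
(751 - 792) + v*(-803) = (751 - 792) - 180*(-803) = -41 + 144540 = 144499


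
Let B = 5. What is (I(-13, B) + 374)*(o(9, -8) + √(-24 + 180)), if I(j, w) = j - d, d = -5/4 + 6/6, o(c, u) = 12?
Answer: 4335 + 1445*√39/2 ≈ 8847.0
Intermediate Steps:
d = -¼ (d = -5*¼ + 6*(⅙) = -5/4 + 1 = -¼ ≈ -0.25000)
I(j, w) = ¼ + j (I(j, w) = j - 1*(-¼) = j + ¼ = ¼ + j)
(I(-13, B) + 374)*(o(9, -8) + √(-24 + 180)) = ((¼ - 13) + 374)*(12 + √(-24 + 180)) = (-51/4 + 374)*(12 + √156) = 1445*(12 + 2*√39)/4 = 4335 + 1445*√39/2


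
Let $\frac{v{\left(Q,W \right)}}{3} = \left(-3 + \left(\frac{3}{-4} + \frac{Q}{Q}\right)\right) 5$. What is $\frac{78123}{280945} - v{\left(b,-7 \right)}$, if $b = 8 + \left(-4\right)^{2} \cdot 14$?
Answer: $\frac{46668417}{1123780} \approx 41.528$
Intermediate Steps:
$b = 232$ ($b = 8 + 16 \cdot 14 = 8 + 224 = 232$)
$v{\left(Q,W \right)} = - \frac{165}{4}$ ($v{\left(Q,W \right)} = 3 \left(-3 + \left(\frac{3}{-4} + \frac{Q}{Q}\right)\right) 5 = 3 \left(-3 + \left(3 \left(- \frac{1}{4}\right) + 1\right)\right) 5 = 3 \left(-3 + \left(- \frac{3}{4} + 1\right)\right) 5 = 3 \left(-3 + \frac{1}{4}\right) 5 = 3 \left(\left(- \frac{11}{4}\right) 5\right) = 3 \left(- \frac{55}{4}\right) = - \frac{165}{4}$)
$\frac{78123}{280945} - v{\left(b,-7 \right)} = \frac{78123}{280945} - - \frac{165}{4} = 78123 \cdot \frac{1}{280945} + \frac{165}{4} = \frac{78123}{280945} + \frac{165}{4} = \frac{46668417}{1123780}$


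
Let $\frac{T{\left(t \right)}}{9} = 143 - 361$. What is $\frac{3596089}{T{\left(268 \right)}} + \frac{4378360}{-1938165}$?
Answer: $- \frac{565281829}{308034} \approx -1835.1$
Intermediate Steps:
$T{\left(t \right)} = -1962$ ($T{\left(t \right)} = 9 \left(143 - 361\right) = 9 \left(-218\right) = -1962$)
$\frac{3596089}{T{\left(268 \right)}} + \frac{4378360}{-1938165} = \frac{3596089}{-1962} + \frac{4378360}{-1938165} = 3596089 \left(- \frac{1}{1962}\right) + 4378360 \left(- \frac{1}{1938165}\right) = - \frac{3596089}{1962} - \frac{1064}{471} = - \frac{565281829}{308034}$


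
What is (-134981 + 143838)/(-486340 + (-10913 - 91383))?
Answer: -8857/588636 ≈ -0.015047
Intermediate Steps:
(-134981 + 143838)/(-486340 + (-10913 - 91383)) = 8857/(-486340 - 102296) = 8857/(-588636) = 8857*(-1/588636) = -8857/588636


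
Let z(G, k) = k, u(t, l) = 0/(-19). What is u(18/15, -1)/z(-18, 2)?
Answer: 0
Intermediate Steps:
u(t, l) = 0 (u(t, l) = 0*(-1/19) = 0)
u(18/15, -1)/z(-18, 2) = 0/2 = 0*(½) = 0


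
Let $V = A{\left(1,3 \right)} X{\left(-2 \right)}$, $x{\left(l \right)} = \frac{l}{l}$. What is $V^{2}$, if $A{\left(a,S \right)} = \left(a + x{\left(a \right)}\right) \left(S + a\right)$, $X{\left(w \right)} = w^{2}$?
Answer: $1024$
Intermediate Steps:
$x{\left(l \right)} = 1$
$A{\left(a,S \right)} = \left(1 + a\right) \left(S + a\right)$ ($A{\left(a,S \right)} = \left(a + 1\right) \left(S + a\right) = \left(1 + a\right) \left(S + a\right)$)
$V = 32$ ($V = \left(3 + 1 + 1^{2} + 3 \cdot 1\right) \left(-2\right)^{2} = \left(3 + 1 + 1 + 3\right) 4 = 8 \cdot 4 = 32$)
$V^{2} = 32^{2} = 1024$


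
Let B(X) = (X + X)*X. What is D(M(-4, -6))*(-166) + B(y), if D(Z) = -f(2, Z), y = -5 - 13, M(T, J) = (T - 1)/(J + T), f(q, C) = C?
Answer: 731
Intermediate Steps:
M(T, J) = (-1 + T)/(J + T)
y = -18
B(X) = 2*X² (B(X) = (2*X)*X = 2*X²)
D(Z) = -Z
D(M(-4, -6))*(-166) + B(y) = -(-1 - 4)/(-6 - 4)*(-166) + 2*(-18)² = -(-5)/(-10)*(-166) + 2*324 = -(-1)*(-5)/10*(-166) + 648 = -1*½*(-166) + 648 = -½*(-166) + 648 = 83 + 648 = 731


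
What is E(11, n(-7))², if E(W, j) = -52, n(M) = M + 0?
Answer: 2704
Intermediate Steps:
n(M) = M
E(11, n(-7))² = (-52)² = 2704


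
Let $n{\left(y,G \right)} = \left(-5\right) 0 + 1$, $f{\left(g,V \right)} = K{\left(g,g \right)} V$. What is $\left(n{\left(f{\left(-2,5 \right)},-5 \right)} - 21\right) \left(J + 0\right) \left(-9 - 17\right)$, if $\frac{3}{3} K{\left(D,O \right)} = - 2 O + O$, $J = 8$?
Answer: $4160$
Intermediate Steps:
$K{\left(D,O \right)} = - O$ ($K{\left(D,O \right)} = - 2 O + O = - O$)
$f{\left(g,V \right)} = - V g$ ($f{\left(g,V \right)} = - g V = - V g$)
$n{\left(y,G \right)} = 1$ ($n{\left(y,G \right)} = 0 + 1 = 1$)
$\left(n{\left(f{\left(-2,5 \right)},-5 \right)} - 21\right) \left(J + 0\right) \left(-9 - 17\right) = \left(1 - 21\right) \left(8 + 0\right) \left(-9 - 17\right) = - 20 \cdot 8 \left(-26\right) = \left(-20\right) \left(-208\right) = 4160$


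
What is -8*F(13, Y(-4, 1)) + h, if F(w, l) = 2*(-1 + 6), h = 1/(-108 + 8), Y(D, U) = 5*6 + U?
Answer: -8001/100 ≈ -80.010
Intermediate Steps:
Y(D, U) = 30 + U
h = -1/100 (h = 1/(-100) = -1/100 ≈ -0.010000)
F(w, l) = 10 (F(w, l) = 2*5 = 10)
-8*F(13, Y(-4, 1)) + h = -8*10 - 1/100 = -80 - 1/100 = -8001/100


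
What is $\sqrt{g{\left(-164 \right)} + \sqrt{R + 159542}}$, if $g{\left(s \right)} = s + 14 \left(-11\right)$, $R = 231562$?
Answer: $\sqrt{-318 + 24 \sqrt{679}} \approx 17.532$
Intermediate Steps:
$g{\left(s \right)} = -154 + s$ ($g{\left(s \right)} = s - 154 = -154 + s$)
$\sqrt{g{\left(-164 \right)} + \sqrt{R + 159542}} = \sqrt{\left(-154 - 164\right) + \sqrt{231562 + 159542}} = \sqrt{-318 + \sqrt{391104}} = \sqrt{-318 + 24 \sqrt{679}}$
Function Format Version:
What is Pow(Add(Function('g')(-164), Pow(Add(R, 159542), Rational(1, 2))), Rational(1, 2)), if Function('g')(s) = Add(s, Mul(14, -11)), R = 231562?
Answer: Pow(Add(-318, Mul(24, Pow(679, Rational(1, 2)))), Rational(1, 2)) ≈ 17.532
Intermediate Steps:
Function('g')(s) = Add(-154, s) (Function('g')(s) = Add(s, -154) = Add(-154, s))
Pow(Add(Function('g')(-164), Pow(Add(R, 159542), Rational(1, 2))), Rational(1, 2)) = Pow(Add(Add(-154, -164), Pow(Add(231562, 159542), Rational(1, 2))), Rational(1, 2)) = Pow(Add(-318, Pow(391104, Rational(1, 2))), Rational(1, 2)) = Pow(Add(-318, Mul(24, Pow(679, Rational(1, 2)))), Rational(1, 2))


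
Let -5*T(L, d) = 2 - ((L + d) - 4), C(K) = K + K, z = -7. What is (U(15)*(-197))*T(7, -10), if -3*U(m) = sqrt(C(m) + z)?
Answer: -591*sqrt(23)/5 ≈ -566.87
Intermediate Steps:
C(K) = 2*K
T(L, d) = -6/5 + L/5 + d/5 (T(L, d) = -(2 - ((L + d) - 4))/5 = -(2 - (-4 + L + d))/5 = -(2 + (4 - L - d))/5 = -(6 - L - d)/5 = -6/5 + L/5 + d/5)
U(m) = -sqrt(-7 + 2*m)/3 (U(m) = -sqrt(2*m - 7)/3 = -sqrt(-7 + 2*m)/3)
(U(15)*(-197))*T(7, -10) = (-sqrt(-7 + 2*15)/3*(-197))*(-6/5 + (1/5)*7 + (1/5)*(-10)) = (-sqrt(-7 + 30)/3*(-197))*(-6/5 + 7/5 - 2) = (-sqrt(23)/3*(-197))*(-9/5) = (197*sqrt(23)/3)*(-9/5) = -591*sqrt(23)/5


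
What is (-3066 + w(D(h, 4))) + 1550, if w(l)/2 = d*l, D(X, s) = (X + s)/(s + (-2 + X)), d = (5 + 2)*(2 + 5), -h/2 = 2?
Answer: -1516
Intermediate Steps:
h = -4 (h = -2*2 = -4)
d = 49 (d = 7*7 = 49)
D(X, s) = (X + s)/(-2 + X + s)
w(l) = 98*l (w(l) = 2*(49*l) = 98*l)
(-3066 + w(D(h, 4))) + 1550 = (-3066 + 98*((-4 + 4)/(-2 - 4 + 4))) + 1550 = (-3066 + 98*(0/(-2))) + 1550 = (-3066 + 98*(-1/2*0)) + 1550 = (-3066 + 98*0) + 1550 = (-3066 + 0) + 1550 = -3066 + 1550 = -1516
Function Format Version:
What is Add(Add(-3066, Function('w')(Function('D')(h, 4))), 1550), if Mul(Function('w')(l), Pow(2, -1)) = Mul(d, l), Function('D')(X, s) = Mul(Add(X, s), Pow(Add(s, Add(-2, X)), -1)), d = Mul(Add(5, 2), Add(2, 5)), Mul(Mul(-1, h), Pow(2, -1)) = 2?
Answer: -1516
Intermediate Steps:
h = -4 (h = Mul(-2, 2) = -4)
d = 49 (d = Mul(7, 7) = 49)
Function('D')(X, s) = Mul(Pow(Add(-2, X, s), -1), Add(X, s)) (Function('D')(X, s) = Mul(Add(X, s), Pow(Add(-2, X, s), -1)) = Mul(Pow(Add(-2, X, s), -1), Add(X, s)))
Function('w')(l) = Mul(98, l) (Function('w')(l) = Mul(2, Mul(49, l)) = Mul(98, l))
Add(Add(-3066, Function('w')(Function('D')(h, 4))), 1550) = Add(Add(-3066, Mul(98, Mul(Pow(Add(-2, -4, 4), -1), Add(-4, 4)))), 1550) = Add(Add(-3066, Mul(98, Mul(Pow(-2, -1), 0))), 1550) = Add(Add(-3066, Mul(98, Mul(Rational(-1, 2), 0))), 1550) = Add(Add(-3066, Mul(98, 0)), 1550) = Add(Add(-3066, 0), 1550) = Add(-3066, 1550) = -1516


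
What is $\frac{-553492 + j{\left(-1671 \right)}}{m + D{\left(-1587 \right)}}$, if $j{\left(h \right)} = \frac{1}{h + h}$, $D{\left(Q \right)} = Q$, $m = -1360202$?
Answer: $\frac{1849770265}{4551098838} \approx 0.40644$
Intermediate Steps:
$j{\left(h \right)} = \frac{1}{2 h}$
$\frac{-553492 + j{\left(-1671 \right)}}{m + D{\left(-1587 \right)}} = \frac{-553492 + \frac{1}{2 \left(-1671\right)}}{-1360202 - 1587} = \frac{-553492 + \frac{1}{2} \left(- \frac{1}{1671}\right)}{-1361789} = \left(-553492 - \frac{1}{3342}\right) \left(- \frac{1}{1361789}\right) = \left(- \frac{1849770265}{3342}\right) \left(- \frac{1}{1361789}\right) = \frac{1849770265}{4551098838}$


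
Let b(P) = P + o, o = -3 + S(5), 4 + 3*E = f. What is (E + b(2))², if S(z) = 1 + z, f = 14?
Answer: 625/9 ≈ 69.444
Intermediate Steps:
E = 10/3 (E = -4/3 + (⅓)*14 = -4/3 + 14/3 = 10/3 ≈ 3.3333)
o = 3 (o = -3 + (1 + 5) = -3 + 6 = 3)
b(P) = 3 + P (b(P) = P + 3 = 3 + P)
(E + b(2))² = (10/3 + (3 + 2))² = (10/3 + 5)² = (25/3)² = 625/9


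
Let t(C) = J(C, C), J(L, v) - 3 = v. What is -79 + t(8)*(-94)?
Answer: -1113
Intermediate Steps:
J(L, v) = 3 + v
t(C) = 3 + C
-79 + t(8)*(-94) = -79 + (3 + 8)*(-94) = -79 + 11*(-94) = -79 - 1034 = -1113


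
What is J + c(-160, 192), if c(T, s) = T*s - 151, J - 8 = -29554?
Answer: -60417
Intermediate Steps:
J = -29546 (J = 8 - 29554 = -29546)
c(T, s) = -151 + T*s
J + c(-160, 192) = -29546 + (-151 - 160*192) = -29546 + (-151 - 30720) = -29546 - 30871 = -60417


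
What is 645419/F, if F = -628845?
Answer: -645419/628845 ≈ -1.0264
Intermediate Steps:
645419/F = 645419/(-628845) = 645419*(-1/628845) = -645419/628845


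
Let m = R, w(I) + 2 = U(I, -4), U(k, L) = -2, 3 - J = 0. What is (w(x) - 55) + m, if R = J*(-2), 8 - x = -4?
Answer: -65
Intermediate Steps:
x = 12 (x = 8 - 1*(-4) = 8 + 4 = 12)
J = 3 (J = 3 - 1*0 = 3 + 0 = 3)
w(I) = -4 (w(I) = -2 - 2 = -4)
R = -6 (R = 3*(-2) = -6)
m = -6
(w(x) - 55) + m = (-4 - 55) - 6 = -59 - 6 = -65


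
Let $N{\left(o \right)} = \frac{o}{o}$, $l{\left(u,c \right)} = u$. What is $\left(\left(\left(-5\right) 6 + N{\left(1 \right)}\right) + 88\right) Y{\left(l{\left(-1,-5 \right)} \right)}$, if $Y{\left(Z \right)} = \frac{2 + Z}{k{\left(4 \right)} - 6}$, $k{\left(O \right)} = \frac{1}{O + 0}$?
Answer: $- \frac{236}{23} \approx -10.261$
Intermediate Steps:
$k{\left(O \right)} = \frac{1}{O}$
$N{\left(o \right)} = 1$
$Y{\left(Z \right)} = - \frac{8}{23} - \frac{4 Z}{23}$ ($Y{\left(Z \right)} = \frac{2 + Z}{\frac{1}{4} - 6} = \frac{2 + Z}{- \frac{23}{4}} = \left(2 + Z\right) \left(- \frac{4}{23}\right) = - \frac{8}{23} - \frac{4 Z}{23}$)
$\left(\left(\left(-5\right) 6 + N{\left(1 \right)}\right) + 88\right) Y{\left(l{\left(-1,-5 \right)} \right)} = \left(\left(\left(-5\right) 6 + 1\right) + 88\right) \left(- \frac{8}{23} - - \frac{4}{23}\right) = \left(\left(-30 + 1\right) + 88\right) \left(- \frac{8}{23} + \frac{4}{23}\right) = \left(-29 + 88\right) \left(- \frac{4}{23}\right) = 59 \left(- \frac{4}{23}\right) = - \frac{236}{23}$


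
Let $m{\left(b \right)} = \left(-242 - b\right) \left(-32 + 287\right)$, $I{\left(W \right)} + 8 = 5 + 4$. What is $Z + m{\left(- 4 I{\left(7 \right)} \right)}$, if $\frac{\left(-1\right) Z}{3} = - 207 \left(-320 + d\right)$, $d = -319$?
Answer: $-457509$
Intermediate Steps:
$I{\left(W \right)} = 1$ ($I{\left(W \right)} = -8 + \left(5 + 4\right) = -8 + 9 = 1$)
$m{\left(b \right)} = -61710 - 255 b$ ($m{\left(b \right)} = \left(-242 - b\right) 255 = -61710 - 255 b$)
$Z = -396819$ ($Z = - 3 \left(- 207 \left(-320 - 319\right)\right) = - 3 \left(\left(-207\right) \left(-639\right)\right) = \left(-3\right) 132273 = -396819$)
$Z + m{\left(- 4 I{\left(7 \right)} \right)} = -396819 - \left(61710 + 255 \left(\left(-4\right) 1\right)\right) = -396819 - 60690 = -457509$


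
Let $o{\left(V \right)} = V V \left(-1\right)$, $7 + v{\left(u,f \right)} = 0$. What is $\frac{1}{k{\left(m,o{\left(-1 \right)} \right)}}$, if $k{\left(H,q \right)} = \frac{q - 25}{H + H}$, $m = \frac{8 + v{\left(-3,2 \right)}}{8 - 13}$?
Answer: $\frac{1}{65} \approx 0.015385$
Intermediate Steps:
$v{\left(u,f \right)} = -7$ ($v{\left(u,f \right)} = -7 + 0 = -7$)
$m = - \frac{1}{5}$ ($m = \frac{8 - 7}{8 - 13} = 1 \frac{1}{-5} = 1 \left(- \frac{1}{5}\right) = - \frac{1}{5} \approx -0.2$)
$o{\left(V \right)} = - V^{2}$ ($o{\left(V \right)} = V^{2} \left(-1\right) = - V^{2}$)
$k{\left(H,q \right)} = \frac{-25 + q}{2 H}$
$\frac{1}{k{\left(m,o{\left(-1 \right)} \right)}} = \frac{1}{\frac{1}{2} \frac{1}{- \frac{1}{5}} \left(-25 - \left(-1\right)^{2}\right)} = \frac{1}{\frac{1}{2} \left(-5\right) \left(-25 - 1\right)} = \frac{1}{\frac{1}{2} \left(-5\right) \left(-26\right)} = \frac{1}{65}$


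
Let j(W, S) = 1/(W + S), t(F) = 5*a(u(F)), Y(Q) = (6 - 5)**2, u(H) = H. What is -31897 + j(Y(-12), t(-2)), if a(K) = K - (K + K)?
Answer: -350866/11 ≈ -31897.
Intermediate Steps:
Y(Q) = 1 (Y(Q) = 1**2 = 1)
a(K) = -K (a(K) = K - 2*K = -K)
t(F) = -5*F (t(F) = 5*(-F) = -5*F)
j(W, S) = 1/(S + W)
-31897 + j(Y(-12), t(-2)) = -31897 + 1/(-5*(-2) + 1) = -31897 + 1/(10 + 1) = -31897 + 1/11 = -350866/11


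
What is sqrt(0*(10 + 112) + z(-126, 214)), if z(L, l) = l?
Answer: sqrt(214) ≈ 14.629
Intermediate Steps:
sqrt(0*(10 + 112) + z(-126, 214)) = sqrt(0*(10 + 112) + 214) = sqrt(0*122 + 214) = sqrt(0 + 214) = sqrt(214)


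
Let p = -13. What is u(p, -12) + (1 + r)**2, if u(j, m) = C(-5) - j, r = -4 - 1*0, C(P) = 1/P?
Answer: 109/5 ≈ 21.800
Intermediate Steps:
r = -4 (r = -4 + 0 = -4)
u(j, m) = -1/5 - j (u(j, m) = 1/(-5) - j = -1/5 - j)
u(p, -12) + (1 + r)**2 = (-1/5 - 1*(-13)) + (1 - 4)**2 = (-1/5 + 13) + (-3)**2 = 64/5 + 9 = 109/5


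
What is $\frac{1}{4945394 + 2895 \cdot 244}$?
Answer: $\frac{1}{5651774} \approx 1.7694 \cdot 10^{-7}$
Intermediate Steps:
$\frac{1}{4945394 + 2895 \cdot 244} = \frac{1}{4945394 + 706380} = \frac{1}{5651774}$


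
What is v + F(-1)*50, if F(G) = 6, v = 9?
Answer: 309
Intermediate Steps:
v + F(-1)*50 = 9 + 6*50 = 9 + 300 = 309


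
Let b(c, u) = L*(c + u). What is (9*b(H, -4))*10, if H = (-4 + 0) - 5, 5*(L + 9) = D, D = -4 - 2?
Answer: 11934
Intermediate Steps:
D = -6
L = -51/5 (L = -9 + (⅕)*(-6) = -9 - 6/5 = -51/5 ≈ -10.200)
H = -9 (H = -4 - 5 = -9)
b(c, u) = -51*c/5 - 51*u/5 (b(c, u) = -51*(c + u)/5 = -51*c/5 - 51*u/5)
(9*b(H, -4))*10 = (9*(-51/5*(-9) - 51/5*(-4)))*10 = (9*(459/5 + 204/5))*10 = (9*(663/5))*10 = (5967/5)*10 = 11934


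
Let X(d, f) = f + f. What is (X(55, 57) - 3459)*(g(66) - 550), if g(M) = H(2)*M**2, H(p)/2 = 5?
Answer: -143868450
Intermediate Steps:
X(d, f) = 2*f
H(p) = 10 (H(p) = 2*5 = 10)
g(M) = 10*M**2
(X(55, 57) - 3459)*(g(66) - 550) = (2*57 - 3459)*(10*66**2 - 550) = (114 - 3459)*(10*4356 - 550) = -3345*(43560 - 550) = -3345*43010 = -143868450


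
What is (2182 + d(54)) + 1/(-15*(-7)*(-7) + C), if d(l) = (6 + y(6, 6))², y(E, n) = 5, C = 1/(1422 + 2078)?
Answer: 5924461697/2572499 ≈ 2303.0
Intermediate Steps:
C = 1/3500 ≈ 0.00028571
d(l) = 121 (d(l) = (6 + 5)² = 11² = 121)
(2182 + d(54)) + 1/(-15*(-7)*(-7) + C) = (2182 + 121) + 1/(-15*(-7)*(-7) + 1/3500) = 2303 + 1/(105*(-7) + 1/3500) = 2303 + 1/(-735 + 1/3500) = 2303 + 1/(-2572499/3500) = 2303 - 3500/2572499 = 5924461697/2572499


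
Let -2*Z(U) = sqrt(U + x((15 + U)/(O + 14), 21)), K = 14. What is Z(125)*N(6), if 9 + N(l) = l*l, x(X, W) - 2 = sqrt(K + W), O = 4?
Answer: -27*sqrt(127 + sqrt(35))/2 ≈ -155.64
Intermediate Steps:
x(X, W) = 2 + sqrt(14 + W)
N(l) = -9 + l**2 (N(l) = -9 + l*l = -9 + l**2)
Z(U) = -sqrt(2 + U + sqrt(35))/2 (Z(U) = -sqrt(U + (2 + sqrt(14 + 21)))/2 = -sqrt(U + (2 + sqrt(35)))/2 = -sqrt(2 + U + sqrt(35))/2)
Z(125)*N(6) = (-sqrt(2 + 125 + sqrt(35))/2)*(-9 + 6**2) = (-sqrt(127 + sqrt(35))/2)*(-9 + 36) = -sqrt(127 + sqrt(35))/2*27 = -27*sqrt(127 + sqrt(35))/2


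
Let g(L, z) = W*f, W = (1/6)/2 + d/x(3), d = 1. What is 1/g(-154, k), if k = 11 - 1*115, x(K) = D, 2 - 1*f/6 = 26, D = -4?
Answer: 1/24 ≈ 0.041667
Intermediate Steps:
f = -144 (f = 12 - 6*26 = 12 - 156 = -144)
x(K) = -4
k = -104 (k = 11 - 115 = -104)
W = -⅙ (W = (1/6)/2 + 1/(-4) = (1*(⅙))*(½) + 1*(-¼) = (⅙)*(½) - ¼ = 1/12 - ¼ = -⅙ ≈ -0.16667)
g(L, z) = 24 (g(L, z) = -⅙*(-144) = 24)
1/g(-154, k) = 1/24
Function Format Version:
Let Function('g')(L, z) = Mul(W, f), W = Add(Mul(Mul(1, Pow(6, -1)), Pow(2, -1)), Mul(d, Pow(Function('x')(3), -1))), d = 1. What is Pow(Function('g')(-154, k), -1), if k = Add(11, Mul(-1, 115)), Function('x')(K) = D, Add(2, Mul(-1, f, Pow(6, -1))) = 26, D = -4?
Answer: Rational(1, 24) ≈ 0.041667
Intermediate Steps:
f = -144 (f = Add(12, Mul(-6, 26)) = Add(12, -156) = -144)
Function('x')(K) = -4
k = -104 (k = Add(11, -115) = -104)
W = Rational(-1, 6) (W = Add(Mul(Mul(1, Pow(6, -1)), Pow(2, -1)), Mul(1, Pow(-4, -1))) = Add(Mul(Mul(1, Rational(1, 6)), Rational(1, 2)), Mul(1, Rational(-1, 4))) = Add(Mul(Rational(1, 6), Rational(1, 2)), Rational(-1, 4)) = Add(Rational(1, 12), Rational(-1, 4)) = Rational(-1, 6) ≈ -0.16667)
Function('g')(L, z) = 24 (Function('g')(L, z) = Mul(Rational(-1, 6), -144) = 24)
Pow(Function('g')(-154, k), -1) = Pow(24, -1) = Rational(1, 24)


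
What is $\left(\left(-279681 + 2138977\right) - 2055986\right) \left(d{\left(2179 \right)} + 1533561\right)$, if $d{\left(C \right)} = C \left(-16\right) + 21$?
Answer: $-294782843420$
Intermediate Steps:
$d{\left(C \right)} = 21 - 16 C$ ($d{\left(C \right)} = - 16 C + 21 = 21 - 16 C$)
$\left(\left(-279681 + 2138977\right) - 2055986\right) \left(d{\left(2179 \right)} + 1533561\right) = \left(\left(-279681 + 2138977\right) - 2055986\right) \left(\left(21 - 34864\right) + 1533561\right) = \left(1859296 - 2055986\right) \left(\left(21 - 34864\right) + 1533561\right) = - 196690 \left(-34843 + 1533561\right) = \left(-196690\right) 1498718 = -294782843420$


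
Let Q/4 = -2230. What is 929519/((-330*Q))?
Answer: 929519/2943600 ≈ 0.31578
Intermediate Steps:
Q = -8920 (Q = 4*(-2230) = -8920)
929519/((-330*Q)) = 929519/((-330*(-8920))) = 929519/2943600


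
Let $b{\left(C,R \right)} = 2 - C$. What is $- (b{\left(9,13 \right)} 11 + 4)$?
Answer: $73$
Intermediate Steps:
$- (b{\left(9,13 \right)} 11 + 4) = - (\left(2 - 9\right) 11 + 4) = - (\left(-7\right) 11 + 4) = - (-77 + 4) = \left(-1\right) \left(-73\right) = 73$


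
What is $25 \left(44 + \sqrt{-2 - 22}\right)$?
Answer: $1100 + 50 i \sqrt{6} \approx 1100.0 + 122.47 i$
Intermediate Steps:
$25 \left(44 + \sqrt{-2 - 22}\right) = 25 \left(44 + \sqrt{-24}\right) = 25 \left(44 + 2 i \sqrt{6}\right) = 1100 + 50 i \sqrt{6}$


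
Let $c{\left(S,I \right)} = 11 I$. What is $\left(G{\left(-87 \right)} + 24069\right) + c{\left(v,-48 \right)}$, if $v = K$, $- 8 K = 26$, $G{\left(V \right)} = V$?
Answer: $23454$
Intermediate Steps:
$K = - \frac{13}{4}$ ($K = \left(- \frac{1}{8}\right) 26 = - \frac{13}{4} \approx -3.25$)
$v = - \frac{13}{4} \approx -3.25$
$\left(G{\left(-87 \right)} + 24069\right) + c{\left(v,-48 \right)} = \left(-87 + 24069\right) + 11 \left(-48\right) = 23982 - 528 = 23454$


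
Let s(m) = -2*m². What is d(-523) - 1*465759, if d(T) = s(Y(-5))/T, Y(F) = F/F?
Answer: -243591955/523 ≈ -4.6576e+5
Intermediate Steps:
Y(F) = 1
d(T) = -2/T (d(T) = (-2*1²)/T = (-2*1)/T = -2/T)
d(-523) - 1*465759 = -2/(-523) - 1*465759 = -2*(-1/523) - 465759 = 2/523 - 465759 = -243591955/523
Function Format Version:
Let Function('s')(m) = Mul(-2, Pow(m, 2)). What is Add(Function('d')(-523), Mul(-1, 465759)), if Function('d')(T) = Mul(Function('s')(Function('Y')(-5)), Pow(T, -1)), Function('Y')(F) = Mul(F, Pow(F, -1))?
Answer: Rational(-243591955, 523) ≈ -4.6576e+5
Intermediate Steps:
Function('Y')(F) = 1
Function('d')(T) = Mul(-2, Pow(T, -1)) (Function('d')(T) = Mul(Mul(-2, Pow(1, 2)), Pow(T, -1)) = Mul(Mul(-2, 1), Pow(T, -1)) = Mul(-2, Pow(T, -1)))
Add(Function('d')(-523), Mul(-1, 465759)) = Add(Mul(-2, Pow(-523, -1)), Mul(-1, 465759)) = Add(Mul(-2, Rational(-1, 523)), -465759) = Add(Rational(2, 523), -465759) = Rational(-243591955, 523)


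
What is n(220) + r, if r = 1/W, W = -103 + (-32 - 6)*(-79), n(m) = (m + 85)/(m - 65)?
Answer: 176870/89869 ≈ 1.9681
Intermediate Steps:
n(m) = (85 + m)/(-65 + m)
W = 2899 (W = -103 - 38*(-79) = -103 + 3002 = 2899)
r = 1/2899 ≈ 0.00034495
n(220) + r = (85 + 220)/(-65 + 220) + 1/2899 = 305/155 + 1/2899 = (1/155)*305 + 1/2899 = 61/31 + 1/2899 = 176870/89869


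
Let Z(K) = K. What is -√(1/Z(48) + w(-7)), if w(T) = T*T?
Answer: -√7059/12 ≈ -7.0015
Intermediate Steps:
w(T) = T²
-√(1/Z(48) + w(-7)) = -√(1/48 + (-7)²) = -√(1/48 + 49) = -√(2353/48) = -√7059/12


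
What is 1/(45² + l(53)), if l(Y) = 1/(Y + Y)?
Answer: 106/214651 ≈ 0.00049382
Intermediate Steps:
l(Y) = 1/(2*Y)
1/(45² + l(53)) = 1/(45² + (½)/53) = 1/(2025 + (½)*(1/53)) = 1/(2025 + 1/106) = 1/(214651/106) = 106/214651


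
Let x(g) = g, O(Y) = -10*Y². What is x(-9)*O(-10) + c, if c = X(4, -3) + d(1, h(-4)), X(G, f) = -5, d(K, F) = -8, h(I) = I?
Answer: 8987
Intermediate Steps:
c = -13 (c = -5 - 8 = -13)
x(-9)*O(-10) + c = -(-90)*(-10)² - 13 = -(-90)*100 - 13 = -9*(-1000) - 13 = 9000 - 13 = 8987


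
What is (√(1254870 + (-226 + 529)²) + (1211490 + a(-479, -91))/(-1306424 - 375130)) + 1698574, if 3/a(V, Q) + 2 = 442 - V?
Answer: 874962344804337/515116042 + 3*√149631 ≈ 1.6997e+6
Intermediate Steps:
a(V, Q) = 3/(440 - V) (a(V, Q) = 3/(-2 + (442 - V)) = 3/(440 - V))
(√(1254870 + (-226 + 529)²) + (1211490 + a(-479, -91))/(-1306424 - 375130)) + 1698574 = (√(1254870 + (-226 + 529)²) + (1211490 - 3/(-440 - 479))/(-1306424 - 375130)) + 1698574 = (√(1254870 + 303²) + (1211490 - 3/(-919))/(-1681554)) + 1698574 = (√(1254870 + 91809) + (1211490 - 3*(-1/919))*(-1/1681554)) + 1698574 = (√1346679 + (1211490 + 3/919)*(-1/1681554)) + 1698574 = (3*√149631 + (1113359313/919)*(-1/1681554)) + 1698574 = (3*√149631 - 371119771/515116042) + 1698574 = (-371119771/515116042 + 3*√149631) + 1698574 = 874962344804337/515116042 + 3*√149631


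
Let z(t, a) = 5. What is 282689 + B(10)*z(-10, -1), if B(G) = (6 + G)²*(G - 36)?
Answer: 249409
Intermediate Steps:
B(G) = (6 + G)²*(-36 + G)
282689 + B(10)*z(-10, -1) = 282689 + ((6 + 10)²*(-36 + 10))*5 = 282689 + (16²*(-26))*5 = 282689 + (256*(-26))*5 = 282689 - 6656*5 = 282689 - 33280 = 249409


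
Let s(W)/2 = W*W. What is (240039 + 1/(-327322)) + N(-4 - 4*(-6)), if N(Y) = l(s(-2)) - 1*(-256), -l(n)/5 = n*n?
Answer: 78549096949/327322 ≈ 2.3998e+5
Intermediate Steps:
s(W) = 2*W**2 (s(W) = 2*(W*W) = 2*W**2)
l(n) = -5*n**2 (l(n) = -5*n*n = -5*n**2)
N(Y) = -64 (N(Y) = -5*(2*(-2)**2)**2 - 1*(-256) = -5*(2*4)**2 + 256 = -5*8**2 + 256 = -5*64 + 256 = -320 + 256 = -64)
(240039 + 1/(-327322)) + N(-4 - 4*(-6)) = (240039 + 1/(-327322)) - 64 = (240039 - 1/327322) - 64 = 78570045557/327322 - 64 = 78549096949/327322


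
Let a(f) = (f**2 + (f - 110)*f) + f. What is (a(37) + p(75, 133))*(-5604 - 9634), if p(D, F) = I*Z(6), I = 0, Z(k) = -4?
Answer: 19733210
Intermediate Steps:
p(D, F) = 0 (p(D, F) = 0*(-4) = 0)
a(f) = f + f**2 + f*(-110 + f) (a(f) = (f**2 + (-110 + f)*f) + f = (f**2 + f*(-110 + f)) + f = f + f**2 + f*(-110 + f))
(a(37) + p(75, 133))*(-5604 - 9634) = (37*(-109 + 2*37) + 0)*(-5604 - 9634) = (37*(-109 + 74) + 0)*(-15238) = (37*(-35) + 0)*(-15238) = (-1295 + 0)*(-15238) = -1295*(-15238) = 19733210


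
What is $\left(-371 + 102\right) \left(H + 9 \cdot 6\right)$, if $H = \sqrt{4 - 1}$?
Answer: $-14526 - 269 \sqrt{3} \approx -14992.0$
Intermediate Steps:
$H = \sqrt{3} \approx 1.732$
$\left(-371 + 102\right) \left(H + 9 \cdot 6\right) = \left(-371 + 102\right) \left(\sqrt{3} + 9 \cdot 6\right) = - 269 \left(\sqrt{3} + 54\right) = - 269 \left(54 + \sqrt{3}\right) = -14526 - 269 \sqrt{3}$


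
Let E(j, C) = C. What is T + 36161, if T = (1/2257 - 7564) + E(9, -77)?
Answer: 64369641/2257 ≈ 28520.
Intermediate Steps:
T = -17245736/2257 (T = (1/2257 - 7564) - 77 = -17071947/2257 - 77 = -17245736/2257 ≈ -7641.0)
T + 36161 = -17245736/2257 + 36161 = 64369641/2257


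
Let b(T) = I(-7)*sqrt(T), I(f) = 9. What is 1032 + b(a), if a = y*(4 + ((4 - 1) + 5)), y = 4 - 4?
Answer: 1032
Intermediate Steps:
y = 0
a = 0 (a = 0*(4 + ((4 - 1) + 5)) = 0*(4 + (3 + 5)) = 0*(4 + 8) = 0*12 = 0)
b(T) = 9*sqrt(T)
1032 + b(a) = 1032 + 9*sqrt(0) = 1032 + 9*0 = 1032 + 0 = 1032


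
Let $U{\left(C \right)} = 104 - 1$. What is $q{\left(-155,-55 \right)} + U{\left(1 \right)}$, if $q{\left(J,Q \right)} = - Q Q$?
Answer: $-2922$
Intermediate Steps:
$U{\left(C \right)} = 103$ ($U{\left(C \right)} = 104 - 1 = 103$)
$q{\left(J,Q \right)} = - Q^{2}$
$q{\left(-155,-55 \right)} + U{\left(1 \right)} = - \left(-55\right)^{2} + 103 = \left(-1\right) 3025 + 103 = -3025 + 103 = -2922$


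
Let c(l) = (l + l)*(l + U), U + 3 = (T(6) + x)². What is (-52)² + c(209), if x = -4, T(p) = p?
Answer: 90484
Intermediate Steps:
U = 1 (U = -3 + (6 - 4)² = -3 + 2² = -3 + 4 = 1)
c(l) = 2*l*(1 + l) (c(l) = (l + l)*(l + 1) = (2*l)*(1 + l) = 2*l*(1 + l))
(-52)² + c(209) = (-52)² + 2*209*(1 + 209) = 2704 + 2*209*210 = 2704 + 87780 = 90484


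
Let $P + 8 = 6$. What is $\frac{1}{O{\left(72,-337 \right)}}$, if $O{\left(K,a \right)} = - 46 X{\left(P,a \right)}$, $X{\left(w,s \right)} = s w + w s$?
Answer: $- \frac{1}{62008} \approx -1.6127 \cdot 10^{-5}$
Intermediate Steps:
$P = -2$ ($P = -8 + 6 = -2$)
$X{\left(w,s \right)} = 2 s w$ ($X{\left(w,s \right)} = s w + s w = 2 s w$)
$O{\left(K,a \right)} = 184 a$ ($O{\left(K,a \right)} = - 46 \cdot 2 a \left(-2\right) = - 46 \left(- 4 a\right) = 184 a$)
$\frac{1}{O{\left(72,-337 \right)}} = \frac{1}{184 \left(-337\right)} = \frac{1}{-62008} = - \frac{1}{62008}$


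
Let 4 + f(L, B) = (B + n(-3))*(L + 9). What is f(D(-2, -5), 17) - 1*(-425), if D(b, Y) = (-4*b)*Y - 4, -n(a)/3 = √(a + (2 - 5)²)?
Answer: -174 + 105*√6 ≈ 83.196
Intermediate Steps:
n(a) = -3*√(9 + a) (n(a) = -3*√(a + (2 - 5)²) = -3*√(a + (-3)²) = -3*√(a + 9) = -3*√(9 + a))
D(b, Y) = -4 - 4*Y*b (D(b, Y) = -4*Y*b - 4 = -4 - 4*Y*b)
f(L, B) = -4 + (9 + L)*(B - 3*√6) (f(L, B) = -4 + (B - 3*√(9 - 3))*(L + 9) = -4 + (B - 3*√6)*(9 + L) = -4 + (9 + L)*(B - 3*√6))
f(D(-2, -5), 17) - 1*(-425) = (-4 - 27*√6 + 9*17 + 17*(-4 - 4*(-5)*(-2)) - 3*(-4 - 4*(-5)*(-2))*√6) - 1*(-425) = (-4 - 27*√6 + 153 + 17*(-4 - 40) - 3*(-4 - 40)*√6) + 425 = (-4 - 27*√6 + 153 + 17*(-44) - 3*(-44)*√6) + 425 = (-4 - 27*√6 + 153 - 748 + 132*√6) + 425 = (-599 + 105*√6) + 425 = -174 + 105*√6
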